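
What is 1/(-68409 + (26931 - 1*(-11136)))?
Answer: -1/30342 ≈ -3.2958e-5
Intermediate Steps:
1/(-68409 + (26931 - 1*(-11136))) = 1/(-68409 + (26931 + 11136)) = 1/(-68409 + 38067) = 1/(-30342) = -1/30342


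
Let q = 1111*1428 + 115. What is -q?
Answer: -1586623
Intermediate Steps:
q = 1586623 (q = 1586508 + 115 = 1586623)
-q = -1*1586623 = -1586623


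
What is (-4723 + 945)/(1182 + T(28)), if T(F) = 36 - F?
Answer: -1889/595 ≈ -3.1748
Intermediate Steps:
(-4723 + 945)/(1182 + T(28)) = (-4723 + 945)/(1182 + (36 - 1*28)) = -3778/(1182 + (36 - 28)) = -3778/(1182 + 8) = -3778/1190 = -3778*1/1190 = -1889/595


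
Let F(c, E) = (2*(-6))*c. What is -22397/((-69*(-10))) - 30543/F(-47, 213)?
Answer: -5617763/64860 ≈ -86.614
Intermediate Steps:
F(c, E) = -12*c
-22397/((-69*(-10))) - 30543/F(-47, 213) = -22397/((-69*(-10))) - 30543/((-12*(-47))) = -22397/690 - 30543/564 = -22397*1/690 - 30543*1/564 = -22397/690 - 10181/188 = -5617763/64860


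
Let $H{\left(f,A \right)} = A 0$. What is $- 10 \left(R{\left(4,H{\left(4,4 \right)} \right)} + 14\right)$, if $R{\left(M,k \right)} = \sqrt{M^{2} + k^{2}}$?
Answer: $-180$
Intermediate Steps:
$H{\left(f,A \right)} = 0$
$- 10 \left(R{\left(4,H{\left(4,4 \right)} \right)} + 14\right) = - 10 \left(\sqrt{4^{2} + 0^{2}} + 14\right) = - 10 \left(\sqrt{16 + 0} + 14\right) = - 10 \left(\sqrt{16} + 14\right) = - 10 \left(4 + 14\right) = \left(-10\right) 18 = -180$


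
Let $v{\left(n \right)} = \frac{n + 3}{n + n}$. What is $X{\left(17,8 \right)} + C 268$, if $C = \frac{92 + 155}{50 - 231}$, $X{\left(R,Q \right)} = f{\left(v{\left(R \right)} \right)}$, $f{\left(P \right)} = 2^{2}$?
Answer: $- \frac{65472}{181} \approx -361.72$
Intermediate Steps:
$v{\left(n \right)} = \frac{3 + n}{2 n}$
$f{\left(P \right)} = 4$
$X{\left(R,Q \right)} = 4$
$C = - \frac{247}{181}$ ($C = \frac{247}{-181} = 247 \left(- \frac{1}{181}\right) = - \frac{247}{181} \approx -1.3646$)
$X{\left(17,8 \right)} + C 268 = 4 - \frac{66196}{181} = - \frac{65472}{181}$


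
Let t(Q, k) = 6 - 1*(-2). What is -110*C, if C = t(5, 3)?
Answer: -880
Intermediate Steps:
t(Q, k) = 8 (t(Q, k) = 6 + 2 = 8)
C = 8
-110*C = -110*8 = -880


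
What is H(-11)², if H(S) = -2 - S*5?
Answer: 2809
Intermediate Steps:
H(S) = -2 - 5*S
H(-11)² = (-2 - 5*(-11))² = (-2 + 55)² = 53² = 2809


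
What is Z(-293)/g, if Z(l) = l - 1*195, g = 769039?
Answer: -488/769039 ≈ -0.00063456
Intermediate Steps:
Z(l) = -195 + l (Z(l) = l - 195 = -195 + l)
Z(-293)/g = (-195 - 293)/769039 = -488*1/769039 = -488/769039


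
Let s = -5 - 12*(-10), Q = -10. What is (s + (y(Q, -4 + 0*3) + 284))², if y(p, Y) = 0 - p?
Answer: 167281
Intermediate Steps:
y(p, Y) = -p
s = 115 (s = -5 + 120 = 115)
(s + (y(Q, -4 + 0*3) + 284))² = (115 + (-1*(-10) + 284))² = (115 + (10 + 284))² = (115 + 294)² = 409² = 167281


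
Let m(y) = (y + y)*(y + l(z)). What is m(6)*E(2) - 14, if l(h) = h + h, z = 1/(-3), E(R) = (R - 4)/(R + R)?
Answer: -46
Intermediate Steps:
E(R) = (-4 + R)/(2*R) (E(R) = (-4 + R)/((2*R)) = (-4 + R)*(1/(2*R)) = (-4 + R)/(2*R))
z = -⅓ (z = 1*(-⅓) = -⅓ ≈ -0.33333)
l(h) = 2*h
m(y) = 2*y*(-⅔ + y) (m(y) = (y + y)*(y + 2*(-⅓)) = (2*y)*(y - ⅔) = (2*y)*(-⅔ + y) = 2*y*(-⅔ + y))
m(6)*E(2) - 14 = ((⅔)*6*(-2 + 3*6))*((½)*(-4 + 2)/2) - 14 = ((⅔)*6*(-2 + 18))*((½)*(½)*(-2)) - 14 = ((⅔)*6*16)*(-½) - 14 = 64*(-½) - 14 = -32 - 14 = -46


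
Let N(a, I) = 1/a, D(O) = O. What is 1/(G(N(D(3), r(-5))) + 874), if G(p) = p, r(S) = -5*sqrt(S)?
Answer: 3/2623 ≈ 0.0011437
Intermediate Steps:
1/(G(N(D(3), r(-5))) + 874) = 1/(1/3 + 874) = 1/(2623/3) = 3/2623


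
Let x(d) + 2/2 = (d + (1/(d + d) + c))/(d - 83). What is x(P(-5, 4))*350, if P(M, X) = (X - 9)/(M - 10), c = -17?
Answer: -70875/248 ≈ -285.79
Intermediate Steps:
P(M, X) = (-9 + X)/(-10 + M)
x(d) = -1 + (-17 + d + 1/(2*d))/(-83 + d) (x(d) = -1 + (d + (1/(d + d) - 17))/(d - 83) = -1 + (d + (1/(2*d) - 17))/(-83 + d) = -1 + (d + (-17 + 1/(2*d)))/(-83 + d) = -1 + (-17 + d + 1/(2*d))/(-83 + d))
x(P(-5, 4))*350 = ((1 + 132*((-9 + 4)/(-10 - 5)))/(2*(((-9 + 4)/(-10 - 5)))*(-83 + (-9 + 4)/(-10 - 5))))*350 = ((1 + 132*(-5/(-15)))/(2*((-5/(-15)))*(-83 - 5/(-15))))*350 = ((1 + 132*(-1/15*(-5)))/(2*((-1/15*(-5)))*(-83 - 1/15*(-5))))*350 = ((1 + 132*(⅓))/(2*(⅓)*(-83 + ⅓)))*350 = ((½)*3*(1 + 44)/(-248/3))*350 = ((½)*3*(-3/248)*45)*350 = -405/496*350 = -70875/248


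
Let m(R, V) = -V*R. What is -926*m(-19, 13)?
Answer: -228722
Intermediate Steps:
m(R, V) = -R*V
-926*m(-19, 13) = -(-926)*(-19)*13 = -926*247 = -228722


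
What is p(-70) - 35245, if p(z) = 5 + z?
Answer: -35310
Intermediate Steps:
p(-70) - 35245 = (5 - 70) - 35245 = -65 - 35245 = -35310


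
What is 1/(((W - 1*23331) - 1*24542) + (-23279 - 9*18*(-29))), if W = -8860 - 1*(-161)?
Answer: -1/75153 ≈ -1.3306e-5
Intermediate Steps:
W = -8699 (W = -8860 + 161 = -8699)
1/(((W - 1*23331) - 1*24542) + (-23279 - 9*18*(-29))) = 1/(((-8699 - 1*23331) - 1*24542) + (-23279 - 9*18*(-29))) = 1/(((-8699 - 23331) - 24542) + (-23279 - 162*(-29))) = 1/((-32030 - 24542) + (-23279 - 1*(-4698))) = 1/(-56572 + (-23279 + 4698)) = 1/(-56572 - 18581) = 1/(-75153) = -1/75153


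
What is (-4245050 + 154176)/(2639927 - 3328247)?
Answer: 2045437/344160 ≈ 5.9433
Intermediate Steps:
(-4245050 + 154176)/(2639927 - 3328247) = -4090874/(-688320) = -4090874*(-1/688320) = 2045437/344160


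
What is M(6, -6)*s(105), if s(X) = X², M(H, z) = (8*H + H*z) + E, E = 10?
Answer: 242550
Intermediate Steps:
M(H, z) = 10 + 8*H + H*z (M(H, z) = (8*H + H*z) + 10 = 10 + 8*H + H*z)
M(6, -6)*s(105) = (10 + 8*6 + 6*(-6))*105² = (10 + 48 - 36)*11025 = 22*11025 = 242550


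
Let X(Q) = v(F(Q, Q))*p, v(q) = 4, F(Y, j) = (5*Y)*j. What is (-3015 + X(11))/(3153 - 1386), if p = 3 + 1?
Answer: -2999/1767 ≈ -1.6972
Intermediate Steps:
p = 4
F(Y, j) = 5*Y*j
X(Q) = 16 (X(Q) = 4*4 = 16)
(-3015 + X(11))/(3153 - 1386) = (-3015 + 16)/(3153 - 1386) = -2999/1767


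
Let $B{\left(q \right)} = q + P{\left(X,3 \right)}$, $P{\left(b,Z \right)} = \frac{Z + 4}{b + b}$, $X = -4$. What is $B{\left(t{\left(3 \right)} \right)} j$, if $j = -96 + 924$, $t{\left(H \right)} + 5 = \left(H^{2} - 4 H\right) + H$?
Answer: $- \frac{9729}{2} \approx -4864.5$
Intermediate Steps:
$t{\left(H \right)} = -5 + H^{2} - 3 H$ ($t{\left(H \right)} = -5 + \left(\left(H^{2} - 4 H\right) + H\right) = -5 + \left(H^{2} - 3 H\right) = -5 + H^{2} - 3 H$)
$j = 828$
$P{\left(b,Z \right)} = \frac{4 + Z}{2 b}$
$B{\left(q \right)} = - \frac{7}{8} + q$ ($B{\left(q \right)} = q + \frac{4 + 3}{2 \left(-4\right)} = q + \frac{1}{2} \left(- \frac{1}{4}\right) 7 = q - \frac{7}{8} = - \frac{7}{8} + q$)
$B{\left(t{\left(3 \right)} \right)} j = \left(- \frac{7}{8} - \left(14 - 9\right)\right) 828 = \left(- \frac{7}{8} - 5\right) 828 = \left(- \frac{47}{8}\right) 828 = - \frac{9729}{2}$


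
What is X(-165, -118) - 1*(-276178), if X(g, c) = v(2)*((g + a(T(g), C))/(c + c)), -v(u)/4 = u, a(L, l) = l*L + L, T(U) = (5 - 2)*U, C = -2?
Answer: 16295162/59 ≈ 2.7619e+5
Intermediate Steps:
T(U) = 3*U
a(L, l) = L + L*l (a(L, l) = L*l + L = L + L*l)
v(u) = -4*u
X(g, c) = 8*g/c (X(g, c) = (-4*2)*((g + (3*g)*(1 - 2))/(c + c)) = -8*(g + (3*g)*(-1))/(2*c) = -8*(g - 3*g)*1/(2*c) = -8*(-2*g)*1/(2*c) = -(-8)*g/c = 8*g/c)
X(-165, -118) - 1*(-276178) = 8*(-165)/(-118) - 1*(-276178) = 8*(-165)*(-1/118) + 276178 = 660/59 + 276178 = 16295162/59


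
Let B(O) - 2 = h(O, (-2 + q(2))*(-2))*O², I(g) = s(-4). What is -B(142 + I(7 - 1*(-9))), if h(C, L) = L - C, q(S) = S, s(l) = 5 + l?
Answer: 2924205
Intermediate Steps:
I(g) = 1 (I(g) = 5 - 4 = 1)
B(O) = 2 - O³ (B(O) = 2 + ((-2 + 2)*(-2) - O)*O² = 2 + (0*(-2) - O)*O² = 2 + (0 - O)*O² = 2 + (-O)*O² = 2 - O³)
-B(142 + I(7 - 1*(-9))) = -(2 - (142 + 1)³) = -(2 - 1*143³) = -(2 - 1*2924207) = -(2 - 2924207) = -1*(-2924205) = 2924205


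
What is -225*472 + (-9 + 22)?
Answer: -106187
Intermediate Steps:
-225*472 + (-9 + 22) = -106200 + 13 = -106187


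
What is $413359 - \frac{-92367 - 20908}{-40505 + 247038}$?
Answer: $\frac{85372387622}{206533} \approx 4.1336 \cdot 10^{5}$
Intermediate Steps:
$413359 - \frac{-92367 - 20908}{-40505 + 247038} = 413359 - - \frac{113275}{206533} = 413359 + \frac{113275}{206533} = \frac{85372387622}{206533}$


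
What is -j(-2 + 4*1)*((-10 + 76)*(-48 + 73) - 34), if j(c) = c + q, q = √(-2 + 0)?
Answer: -3232 - 1616*I*√2 ≈ -3232.0 - 2285.4*I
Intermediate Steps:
q = I*√2 (q = √(-2) = I*√2 ≈ 1.4142*I)
j(c) = c + I*√2
-j(-2 + 4*1)*((-10 + 76)*(-48 + 73) - 34) = -((-2 + 4*1) + I*√2)*((-10 + 76)*(-48 + 73) - 34) = -((-2 + 4) + I*√2)*(66*25 - 34) = -(2 + I*√2)*(1650 - 34) = -(2 + I*√2)*1616 = -(3232 + 1616*I*√2) = -3232 - 1616*I*√2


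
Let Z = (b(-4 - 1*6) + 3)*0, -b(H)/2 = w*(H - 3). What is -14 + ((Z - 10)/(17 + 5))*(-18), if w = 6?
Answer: -64/11 ≈ -5.8182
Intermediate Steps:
b(H) = 36 - 12*H (b(H) = -12*(H - 3) = -12*(-3 + H) = -2*(-18 + 6*H) = 36 - 12*H)
Z = 0 (Z = ((36 - 12*(-4 - 1*6)) + 3)*0 = ((36 - 12*(-4 - 6)) + 3)*0 = ((36 - 12*(-10)) + 3)*0 = ((36 + 120) + 3)*0 = (156 + 3)*0 = 159*0 = 0)
-14 + ((Z - 10)/(17 + 5))*(-18) = -14 + ((0 - 10)/(17 + 5))*(-18) = -14 - 10/22*(-18) = -14 - 10*1/22*(-18) = -14 - 5/11*(-18) = -14 + 90/11 = -64/11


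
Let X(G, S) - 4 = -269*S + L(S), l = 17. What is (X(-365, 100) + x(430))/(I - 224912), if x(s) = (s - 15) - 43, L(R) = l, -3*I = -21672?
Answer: 26507/217688 ≈ 0.12177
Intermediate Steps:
I = 7224 (I = -⅓*(-21672) = 7224)
L(R) = 17
X(G, S) = 21 - 269*S (X(G, S) = 4 + (-269*S + 17) = 4 + (17 - 269*S) = 21 - 269*S)
x(s) = -58 + s (x(s) = (-15 + s) - 43 = -58 + s)
(X(-365, 100) + x(430))/(I - 224912) = ((21 - 269*100) + (-58 + 430))/(7224 - 224912) = ((21 - 26900) + 372)/(-217688) = (-26879 + 372)*(-1/217688) = -26507*(-1/217688) = 26507/217688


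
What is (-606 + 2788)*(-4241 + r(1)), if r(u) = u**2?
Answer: -9251680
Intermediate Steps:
(-606 + 2788)*(-4241 + r(1)) = (-606 + 2788)*(-4241 + 1**2) = 2182*(-4241 + 1) = 2182*(-4240) = -9251680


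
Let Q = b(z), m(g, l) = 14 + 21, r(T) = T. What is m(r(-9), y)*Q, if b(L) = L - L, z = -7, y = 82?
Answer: 0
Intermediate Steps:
m(g, l) = 35
b(L) = 0
Q = 0
m(r(-9), y)*Q = 35*0 = 0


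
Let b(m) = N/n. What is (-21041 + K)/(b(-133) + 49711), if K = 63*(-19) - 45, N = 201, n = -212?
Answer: -4723996/10538531 ≈ -0.44826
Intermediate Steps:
b(m) = -201/212 (b(m) = 201/(-212) = 201*(-1/212) = -201/212)
K = -1242 (K = -1197 - 45 = -1242)
(-21041 + K)/(b(-133) + 49711) = (-21041 - 1242)/(-201/212 + 49711) = -22283/10538531/212 = -22283*212/10538531 = -4723996/10538531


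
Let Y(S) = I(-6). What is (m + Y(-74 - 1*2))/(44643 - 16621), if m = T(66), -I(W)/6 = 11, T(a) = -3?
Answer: -69/28022 ≈ -0.0024623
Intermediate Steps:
I(W) = -66 (I(W) = -6*11 = -66)
m = -3
Y(S) = -66
(m + Y(-74 - 1*2))/(44643 - 16621) = (-3 - 66)/(44643 - 16621) = -69/28022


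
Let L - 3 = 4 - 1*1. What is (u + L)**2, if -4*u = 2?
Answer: 121/4 ≈ 30.250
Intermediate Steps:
u = -1/2 (u = -1/4*2 = -1/2 ≈ -0.50000)
L = 6 (L = 3 + (4 - 1*1) = 3 + (4 - 1) = 3 + 3 = 6)
(u + L)**2 = (-1/2 + 6)**2 = (11/2)**2 = 121/4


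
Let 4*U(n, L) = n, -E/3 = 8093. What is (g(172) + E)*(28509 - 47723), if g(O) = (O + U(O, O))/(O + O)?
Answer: 1865938789/4 ≈ 4.6648e+8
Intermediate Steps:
E = -24279 (E = -3*8093 = -24279)
U(n, L) = n/4
g(O) = 5/8 (g(O) = (O + O/4)/(O + O) = (5*O/4)/((2*O)) = (5*O/4)*(1/(2*O)) = 5/8)
(g(172) + E)*(28509 - 47723) = (5/8 - 24279)*(28509 - 47723) = -194227/8*(-19214) = 1865938789/4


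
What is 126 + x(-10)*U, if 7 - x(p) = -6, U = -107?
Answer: -1265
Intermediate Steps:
x(p) = 13 (x(p) = 7 - 1*(-6) = 7 + 6 = 13)
126 + x(-10)*U = 126 + 13*(-107) = 126 - 1391 = -1265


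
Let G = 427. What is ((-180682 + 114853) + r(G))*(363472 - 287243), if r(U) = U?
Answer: -4985529058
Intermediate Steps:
((-180682 + 114853) + r(G))*(363472 - 287243) = ((-180682 + 114853) + 427)*(363472 - 287243) = (-65829 + 427)*76229 = -65402*76229 = -4985529058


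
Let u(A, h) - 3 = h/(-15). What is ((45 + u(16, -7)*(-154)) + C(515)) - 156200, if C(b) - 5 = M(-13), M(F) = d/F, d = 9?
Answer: -30553489/195 ≈ -1.5668e+5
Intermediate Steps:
u(A, h) = 3 - h/15 (u(A, h) = 3 + h/(-15) = 3 + h*(-1/15) = 3 - h/15)
M(F) = 9/F
C(b) = 56/13 (C(b) = 5 + 9/(-13) = 5 + 9*(-1/13) = 5 - 9/13 = 56/13)
((45 + u(16, -7)*(-154)) + C(515)) - 156200 = ((45 + (3 - 1/15*(-7))*(-154)) + 56/13) - 156200 = ((45 + (3 + 7/15)*(-154)) + 56/13) - 156200 = ((45 + (52/15)*(-154)) + 56/13) - 156200 = ((45 - 8008/15) + 56/13) - 156200 = (-7333/15 + 56/13) - 156200 = -94489/195 - 156200 = -30553489/195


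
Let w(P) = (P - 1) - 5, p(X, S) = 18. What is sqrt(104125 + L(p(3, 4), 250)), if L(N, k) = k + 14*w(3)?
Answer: sqrt(104333) ≈ 323.01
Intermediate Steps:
w(P) = -6 + P (w(P) = (-1 + P) - 5 = -6 + P)
L(N, k) = -42 + k (L(N, k) = k + 14*(-6 + 3) = k + 14*(-3) = k - 42 = -42 + k)
sqrt(104125 + L(p(3, 4), 250)) = sqrt(104125 + (-42 + 250)) = sqrt(104125 + 208) = sqrt(104333)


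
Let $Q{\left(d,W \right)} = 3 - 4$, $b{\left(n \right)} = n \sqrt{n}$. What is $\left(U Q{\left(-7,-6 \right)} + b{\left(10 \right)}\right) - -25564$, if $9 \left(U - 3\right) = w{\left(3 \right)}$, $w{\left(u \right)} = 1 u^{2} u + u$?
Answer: $\frac{76673}{3} + 10 \sqrt{10} \approx 25589.0$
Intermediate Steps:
$w{\left(u \right)} = u + u^{3}$ ($w{\left(u \right)} = u^{2} u + u = u^{3} + u = u + u^{3}$)
$U = \frac{19}{3}$ ($U = 3 + \frac{3 + 3^{3}}{9} = 3 + \frac{3 + 27}{9} = 3 + \frac{1}{9} \cdot 30 = 3 + \frac{10}{3} = \frac{19}{3} \approx 6.3333$)
$b{\left(n \right)} = n^{\frac{3}{2}}$
$Q{\left(d,W \right)} = -1$ ($Q{\left(d,W \right)} = 3 - 4 = -1$)
$\left(U Q{\left(-7,-6 \right)} + b{\left(10 \right)}\right) - -25564 = \left(\frac{19}{3} \left(-1\right) + 10^{\frac{3}{2}}\right) - -25564 = \left(- \frac{19}{3} + 10 \sqrt{10}\right) + 25564 = \frac{76673}{3} + 10 \sqrt{10}$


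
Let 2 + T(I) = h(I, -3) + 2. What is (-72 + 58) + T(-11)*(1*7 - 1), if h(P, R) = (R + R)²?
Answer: 202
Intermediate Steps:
h(P, R) = 4*R² (h(P, R) = (2*R)² = 4*R²)
T(I) = 36 (T(I) = -2 + (4*(-3)² + 2) = -2 + (4*9 + 2) = -2 + (36 + 2) = -2 + 38 = 36)
(-72 + 58) + T(-11)*(1*7 - 1) = (-72 + 58) + 36*(1*7 - 1) = -14 + 36*(7 - 1) = -14 + 36*6 = -14 + 216 = 202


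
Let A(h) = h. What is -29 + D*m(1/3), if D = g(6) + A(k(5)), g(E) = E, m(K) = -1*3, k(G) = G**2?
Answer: -122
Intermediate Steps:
m(K) = -3
D = 31 (D = 6 + 5**2 = 6 + 25 = 31)
-29 + D*m(1/3) = -29 + 31*(-3) = -29 - 93 = -122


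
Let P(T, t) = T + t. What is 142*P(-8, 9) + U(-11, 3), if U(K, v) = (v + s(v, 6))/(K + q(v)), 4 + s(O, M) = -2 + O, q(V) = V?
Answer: 142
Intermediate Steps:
s(O, M) = -6 + O (s(O, M) = -4 + (-2 + O) = -6 + O)
U(K, v) = (-6 + 2*v)/(K + v) (U(K, v) = (v + (-6 + v))/(K + v) = (-6 + 2*v)/(K + v))
142*P(-8, 9) + U(-11, 3) = 142*(-8 + 9) + 2*(-3 + 3)/(-11 + 3) = 142*1 + 2*0/(-8) = 142 + 2*(-1/8)*0 = 142 + 0 = 142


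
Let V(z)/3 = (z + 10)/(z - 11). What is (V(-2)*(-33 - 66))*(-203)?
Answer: -482328/13 ≈ -37102.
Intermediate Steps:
V(z) = 3*(10 + z)/(-11 + z) (V(z) = 3*((z + 10)/(z - 11)) = 3*((10 + z)/(-11 + z)) = 3*(10 + z)/(-11 + z))
(V(-2)*(-33 - 66))*(-203) = ((3*(10 - 2)/(-11 - 2))*(-33 - 66))*(-203) = ((3*8/(-13))*(-99))*(-203) = ((3*(-1/13)*8)*(-99))*(-203) = -24/13*(-99)*(-203) = (2376/13)*(-203) = -482328/13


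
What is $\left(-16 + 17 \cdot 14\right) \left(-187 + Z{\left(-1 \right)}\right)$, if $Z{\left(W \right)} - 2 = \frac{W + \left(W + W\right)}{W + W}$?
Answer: $-40737$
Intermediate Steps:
$Z{\left(W \right)} = \frac{7}{2}$ ($Z{\left(W \right)} = 2 + \frac{W + \left(W + W\right)}{W + W} = 2 + \frac{W + 2 W}{2 W} = 2 + 3 W \frac{1}{2 W} = 2 + \frac{3}{2} = \frac{7}{2}$)
$\left(-16 + 17 \cdot 14\right) \left(-187 + Z{\left(-1 \right)}\right) = \left(-16 + 17 \cdot 14\right) \left(-187 + \frac{7}{2}\right) = \left(-16 + 238\right) \left(- \frac{367}{2}\right) = 222 \left(- \frac{367}{2}\right) = -40737$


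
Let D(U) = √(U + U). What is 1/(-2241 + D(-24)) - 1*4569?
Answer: -7648703214/1674043 - 4*I*√3/5022129 ≈ -4569.0 - 1.3795e-6*I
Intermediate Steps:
D(U) = √2*√U (D(U) = √(2*U) = √2*√U)
1/(-2241 + D(-24)) - 1*4569 = 1/(-2241 + √2*√(-24)) - 1*4569 = 1/(-2241 + √2*(2*I*√6)) - 4569 = 1/(-2241 + 4*I*√3) - 4569 = -4569 + 1/(-2241 + 4*I*√3)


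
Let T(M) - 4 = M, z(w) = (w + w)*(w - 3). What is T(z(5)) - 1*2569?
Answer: -2545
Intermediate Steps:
z(w) = 2*w*(-3 + w) (z(w) = (2*w)*(-3 + w) = 2*w*(-3 + w))
T(M) = 4 + M
T(z(5)) - 1*2569 = (4 + 2*5*(-3 + 5)) - 1*2569 = (4 + 2*5*2) - 2569 = (4 + 20) - 2569 = 24 - 2569 = -2545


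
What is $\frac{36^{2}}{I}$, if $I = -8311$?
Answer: $- \frac{1296}{8311} \approx -0.15594$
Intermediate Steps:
$\frac{36^{2}}{I} = \frac{36^{2}}{-8311} = 1296 \left(- \frac{1}{8311}\right) = - \frac{1296}{8311}$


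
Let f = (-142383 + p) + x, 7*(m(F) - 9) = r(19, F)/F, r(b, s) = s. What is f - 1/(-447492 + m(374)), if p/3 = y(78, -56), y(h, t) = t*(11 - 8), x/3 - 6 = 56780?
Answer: 86049610987/3132380 ≈ 27471.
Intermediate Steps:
x = 170358 (x = 18 + 3*56780 = 18 + 170340 = 170358)
m(F) = 64/7 (m(F) = 9 + (F/F)/7 = 9 + (⅐)*1 = 9 + ⅐ = 64/7)
y(h, t) = 3*t (y(h, t) = t*3 = 3*t)
p = -504 (p = 3*(3*(-56)) = 3*(-168) = -504)
f = 27471 (f = (-142383 - 504) + 170358 = -142887 + 170358 = 27471)
f - 1/(-447492 + m(374)) = 27471 - 1/(-447492 + 64/7) = 27471 - 1/(-3132380/7) = 27471 - 1*(-7/3132380) = 27471 + 7/3132380 = 86049610987/3132380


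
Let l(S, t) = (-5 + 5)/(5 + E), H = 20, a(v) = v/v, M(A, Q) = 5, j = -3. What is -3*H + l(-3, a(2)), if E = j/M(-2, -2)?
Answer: -60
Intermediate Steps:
a(v) = 1
E = -⅗ (E = -3/5 = -3*⅕ = -⅗ ≈ -0.60000)
l(S, t) = 0 (l(S, t) = (-5 + 5)/(5 - ⅗) = 0/(22/5) = 0*(5/22) = 0)
-3*H + l(-3, a(2)) = -3*20 + 0 = -60 + 0 = -60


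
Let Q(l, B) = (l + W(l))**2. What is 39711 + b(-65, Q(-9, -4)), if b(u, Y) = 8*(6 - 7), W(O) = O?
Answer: 39703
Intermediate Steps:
Q(l, B) = 4*l**2 (Q(l, B) = (l + l)**2 = (2*l)**2 = 4*l**2)
b(u, Y) = -8 (b(u, Y) = 8*(-1) = -8)
39711 + b(-65, Q(-9, -4)) = 39711 - 8 = 39703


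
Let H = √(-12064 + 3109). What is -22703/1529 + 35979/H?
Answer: -22703/1529 - 11993*I*√995/995 ≈ -14.848 - 380.2*I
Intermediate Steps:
H = 3*I*√995 (H = √(-8955) = 3*I*√995 ≈ 94.631*I)
-22703/1529 + 35979/H = -22703/1529 + 35979/((3*I*√995)) = -22703*1/1529 + 35979*(-I*√995/2985) = -22703/1529 - 11993*I*√995/995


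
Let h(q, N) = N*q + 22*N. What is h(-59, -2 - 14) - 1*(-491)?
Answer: 1083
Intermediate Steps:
h(q, N) = 22*N + N*q
h(-59, -2 - 14) - 1*(-491) = (-2 - 14)*(22 - 59) - 1*(-491) = -16*(-37) + 491 = 592 + 491 = 1083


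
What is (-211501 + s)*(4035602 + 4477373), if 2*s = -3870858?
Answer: -18276761416750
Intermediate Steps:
s = -1935429 (s = (½)*(-3870858) = -1935429)
(-211501 + s)*(4035602 + 4477373) = (-211501 - 1935429)*(4035602 + 4477373) = -2146930*8512975 = -18276761416750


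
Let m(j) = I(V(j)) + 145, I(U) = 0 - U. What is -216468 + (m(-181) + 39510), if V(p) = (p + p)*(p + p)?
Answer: -307857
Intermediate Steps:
V(p) = 4*p² (V(p) = (2*p)*(2*p) = 4*p²)
I(U) = -U
m(j) = 145 - 4*j² (m(j) = -4*j² + 145 = 145 - 4*j²)
-216468 + (m(-181) + 39510) = -216468 + ((145 - 4*(-181)²) + 39510) = -216468 + ((145 - 4*32761) + 39510) = -216468 + ((145 - 131044) + 39510) = -216468 + (-130899 + 39510) = -216468 - 91389 = -307857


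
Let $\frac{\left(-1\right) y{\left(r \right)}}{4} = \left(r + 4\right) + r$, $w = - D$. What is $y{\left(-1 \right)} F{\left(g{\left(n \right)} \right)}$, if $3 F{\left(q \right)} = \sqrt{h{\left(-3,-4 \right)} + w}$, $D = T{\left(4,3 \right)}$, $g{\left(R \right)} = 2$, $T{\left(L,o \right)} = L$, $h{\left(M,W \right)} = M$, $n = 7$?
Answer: $- \frac{8 i \sqrt{7}}{3} \approx - 7.0553 i$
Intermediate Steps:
$D = 4$
$w = -4$ ($w = \left(-1\right) 4 = -4$)
$y{\left(r \right)} = -16 - 8 r$ ($y{\left(r \right)} = - 4 \left(\left(r + 4\right) + r\right) = - 4 \left(\left(4 + r\right) + r\right) = - 4 \left(4 + 2 r\right) = -16 - 8 r$)
$F{\left(q \right)} = \frac{i \sqrt{7}}{3}$ ($F{\left(q \right)} = \frac{\sqrt{-3 - 4}}{3} = \frac{\sqrt{-7}}{3} = \frac{i \sqrt{7}}{3}$)
$y{\left(-1 \right)} F{\left(g{\left(n \right)} \right)} = \left(-16 - -8\right) \frac{i \sqrt{7}}{3} = \left(-16 + 8\right) \frac{i \sqrt{7}}{3} = - 8 \frac{i \sqrt{7}}{3} = - \frac{8 i \sqrt{7}}{3}$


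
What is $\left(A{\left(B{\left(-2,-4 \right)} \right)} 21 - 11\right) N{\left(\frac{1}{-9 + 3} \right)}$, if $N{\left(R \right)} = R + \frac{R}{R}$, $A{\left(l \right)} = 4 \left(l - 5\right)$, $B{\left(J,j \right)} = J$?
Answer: $- \frac{2995}{6} \approx -499.17$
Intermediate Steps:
$A{\left(l \right)} = -20 + 4 l$ ($A{\left(l \right)} = 4 \left(-5 + l\right) = -20 + 4 l$)
$N{\left(R \right)} = 1 + R$ ($N{\left(R \right)} = R + 1 = 1 + R$)
$\left(A{\left(B{\left(-2,-4 \right)} \right)} 21 - 11\right) N{\left(\frac{1}{-9 + 3} \right)} = \left(\left(-20 + 4 \left(-2\right)\right) 21 - 11\right) \left(1 + \frac{1}{-9 + 3}\right) = \left(\left(-20 - 8\right) 21 - 11\right) \left(1 + \frac{1}{-6}\right) = \left(\left(-28\right) 21 - 11\right) \left(1 - \frac{1}{6}\right) = \left(-588 - 11\right) \frac{5}{6} = \left(-599\right) \frac{5}{6} = - \frac{2995}{6}$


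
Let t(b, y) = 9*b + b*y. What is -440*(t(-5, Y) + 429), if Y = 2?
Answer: -164560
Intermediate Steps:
-440*(t(-5, Y) + 429) = -440*(-5*(9 + 2) + 429) = -440*(-5*11 + 429) = -440*(-55 + 429) = -440*374 = -164560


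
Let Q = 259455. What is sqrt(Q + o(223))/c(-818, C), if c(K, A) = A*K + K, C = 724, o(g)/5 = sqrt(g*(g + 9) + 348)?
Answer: -sqrt(259455 + 10*sqrt(13021))/593050 ≈ -0.00086078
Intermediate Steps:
o(g) = 5*sqrt(348 + g*(9 + g)) (o(g) = 5*sqrt(g*(g + 9) + 348) = 5*sqrt(g*(9 + g) + 348) = 5*sqrt(348 + g*(9 + g)))
c(K, A) = K + A*K
sqrt(Q + o(223))/c(-818, C) = sqrt(259455 + 5*sqrt(348 + 223**2 + 9*223))/((-818*(1 + 724))) = sqrt(259455 + 5*sqrt(348 + 49729 + 2007))/((-818*725)) = sqrt(259455 + 5*sqrt(52084))/(-593050) = sqrt(259455 + 5*(2*sqrt(13021)))*(-1/593050) = sqrt(259455 + 10*sqrt(13021))*(-1/593050) = -sqrt(259455 + 10*sqrt(13021))/593050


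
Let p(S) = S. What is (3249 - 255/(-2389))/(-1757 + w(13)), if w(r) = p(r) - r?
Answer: -7762116/4197473 ≈ -1.8492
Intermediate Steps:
w(r) = 0 (w(r) = r - r = 0)
(3249 - 255/(-2389))/(-1757 + w(13)) = (3249 - 255/(-2389))/(-1757 + 0) = (3249 - 255*(-1/2389))/(-1757) = (3249 + 255/2389)*(-1/1757) = (7762116/2389)*(-1/1757) = -7762116/4197473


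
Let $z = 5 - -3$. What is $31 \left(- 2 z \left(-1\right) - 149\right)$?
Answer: $-4123$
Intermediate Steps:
$z = 8$ ($z = 5 + 3 = 8$)
$31 \left(- 2 z \left(-1\right) - 149\right) = 31 \left(\left(-2\right) 8 \left(-1\right) - 149\right) = 31 \left(\left(-16\right) \left(-1\right) - 149\right) = 31 \left(16 - 149\right) = 31 \left(-133\right) = -4123$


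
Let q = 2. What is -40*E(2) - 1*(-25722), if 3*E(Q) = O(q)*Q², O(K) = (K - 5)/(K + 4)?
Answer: 77246/3 ≈ 25749.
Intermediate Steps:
O(K) = (-5 + K)/(4 + K)
E(Q) = -Q²/6 (E(Q) = (((-5 + 2)/(4 + 2))*Q²)/3 = ((-3/6)*Q²)/3 = (((⅙)*(-3))*Q²)/3 = (-Q²/2)/3 = -Q²/6)
-40*E(2) - 1*(-25722) = -(-20)*2²/3 - 1*(-25722) = -(-20)*4/3 + 25722 = -40*(-⅔) + 25722 = 80/3 + 25722 = 77246/3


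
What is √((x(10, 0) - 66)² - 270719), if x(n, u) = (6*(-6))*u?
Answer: I*√266363 ≈ 516.1*I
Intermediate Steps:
x(n, u) = -36*u
√((x(10, 0) - 66)² - 270719) = √((-36*0 - 66)² - 270719) = √((0 - 66)² - 270719) = √((-66)² - 270719) = √(4356 - 270719) = √(-266363) = I*√266363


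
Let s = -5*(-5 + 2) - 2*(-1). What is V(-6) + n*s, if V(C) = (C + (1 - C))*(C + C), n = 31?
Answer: 515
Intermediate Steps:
V(C) = 2*C (V(C) = 1*(2*C) = 2*C)
s = 17 (s = -5*(-3) + 2 = 15 + 2 = 17)
V(-6) + n*s = 2*(-6) + 31*17 = -12 + 527 = 515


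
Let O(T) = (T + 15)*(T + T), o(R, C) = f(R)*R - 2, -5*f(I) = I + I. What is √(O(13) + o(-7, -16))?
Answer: 2*√4415/5 ≈ 26.578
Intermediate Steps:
f(I) = -2*I/5 (f(I) = -(I + I)/5 = -2*I/5)
o(R, C) = -2 - 2*R²/5 (o(R, C) = (-2*R/5)*R - 2 = -2*R²/5 - 2 = -2 - 2*R²/5)
O(T) = 2*T*(15 + T) (O(T) = (15 + T)*(2*T) = 2*T*(15 + T))
√(O(13) + o(-7, -16)) = √(2*13*(15 + 13) + (-2 - ⅖*(-7)²)) = √(2*13*28 + (-2 - ⅖*49)) = √(728 + (-2 - 98/5)) = √(728 - 108/5) = √(3532/5) = 2*√4415/5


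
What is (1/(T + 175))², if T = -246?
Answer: 1/5041 ≈ 0.00019837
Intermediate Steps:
(1/(T + 175))² = (1/(-246 + 175))² = (1/(-71))² = (-1/71)² = 1/5041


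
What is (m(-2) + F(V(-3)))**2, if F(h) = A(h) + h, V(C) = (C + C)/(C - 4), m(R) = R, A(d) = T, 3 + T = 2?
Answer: 225/49 ≈ 4.5918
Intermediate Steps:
T = -1 (T = -3 + 2 = -1)
A(d) = -1
V(C) = 2*C/(-4 + C) (V(C) = (2*C)/(-4 + C) = 2*C/(-4 + C))
F(h) = -1 + h
(m(-2) + F(V(-3)))**2 = (-2 + (-1 + 2*(-3)/(-4 - 3)))**2 = (-2 + (-1 + 2*(-3)/(-7)))**2 = (-2 + (-1 + 2*(-3)*(-1/7)))**2 = (-2 + (-1 + 6/7))**2 = (-2 - 1/7)**2 = (-15/7)**2 = 225/49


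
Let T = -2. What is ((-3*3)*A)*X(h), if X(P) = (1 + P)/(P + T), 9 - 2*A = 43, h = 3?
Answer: 612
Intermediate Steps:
A = -17 (A = 9/2 - 1/2*43 = 9/2 - 43/2 = -17)
X(P) = (1 + P)/(-2 + P) (X(P) = (1 + P)/(P - 2) = (1 + P)/(-2 + P))
((-3*3)*A)*X(h) = (-3*3*(-17))*((1 + 3)/(-2 + 3)) = (-9*(-17))*(4/1) = 153*(1*4) = 153*4 = 612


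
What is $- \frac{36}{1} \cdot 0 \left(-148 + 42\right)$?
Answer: $0$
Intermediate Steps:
$- \frac{36}{1} \cdot 0 \left(-148 + 42\right) = \left(-36\right) 1 \cdot 0 \left(-106\right) = \left(-36\right) 0 \left(-106\right) = 0 \left(-106\right) = 0$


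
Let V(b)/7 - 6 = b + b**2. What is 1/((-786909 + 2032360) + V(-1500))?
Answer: 1/16984993 ≈ 5.8876e-8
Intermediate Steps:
V(b) = 42 + 7*b + 7*b**2 (V(b) = 42 + 7*(b + b**2) = 42 + (7*b + 7*b**2) = 42 + 7*b + 7*b**2)
1/((-786909 + 2032360) + V(-1500)) = 1/((-786909 + 2032360) + (42 + 7*(-1500) + 7*(-1500)**2)) = 1/(1245451 + (42 - 10500 + 7*2250000)) = 1/(1245451 + (42 - 10500 + 15750000)) = 1/(1245451 + 15739542) = 1/16984993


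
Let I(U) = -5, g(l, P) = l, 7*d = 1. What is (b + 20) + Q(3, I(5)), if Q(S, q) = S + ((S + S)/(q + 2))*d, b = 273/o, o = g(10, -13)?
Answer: 3501/70 ≈ 50.014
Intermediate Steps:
d = 1/7 (d = (1/7)*1 = 1/7 ≈ 0.14286)
o = 10
b = 273/10 ≈ 27.300
Q(S, q) = S + 2*S/(7*(2 + q)) (Q(S, q) = S + ((S + S)/(q + 2))*(1/7) = S + ((2*S)/(2 + q))*(1/7) = S + (2*S/(2 + q))*(1/7) = S + 2*S/(7*(2 + q)))
(b + 20) + Q(3, I(5)) = (273/10 + 20) + (1/7)*3*(16 + 7*(-5))/(2 - 5) = 473/10 + (1/7)*3*(16 - 35)/(-3) = 473/10 + (1/7)*3*(-1/3)*(-19) = 473/10 + 19/7 = 3501/70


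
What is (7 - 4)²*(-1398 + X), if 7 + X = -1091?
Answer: -22464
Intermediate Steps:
X = -1098 (X = -7 - 1091 = -1098)
(7 - 4)²*(-1398 + X) = (7 - 4)²*(-1398 - 1098) = 3²*(-2496) = 9*(-2496) = -22464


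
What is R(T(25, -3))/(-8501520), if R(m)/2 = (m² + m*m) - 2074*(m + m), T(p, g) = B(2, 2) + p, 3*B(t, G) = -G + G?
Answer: 3415/141692 ≈ 0.024102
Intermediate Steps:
B(t, G) = 0 (B(t, G) = (-G + G)/3 = (⅓)*0 = 0)
T(p, g) = p (T(p, g) = 0 + p = p)
R(m) = -8296*m + 4*m² (R(m) = 2*((m² + m*m) - 2074*(m + m)) = 2*((m² + m²) - 4148*m) = 2*(2*m² - 4148*m) = 2*(-4148*m + 2*m²) = -8296*m + 4*m²)
R(T(25, -3))/(-8501520) = (4*25*(-2074 + 25))/(-8501520) = (4*25*(-2049))*(-1/8501520) = -204900*(-1/8501520) = 3415/141692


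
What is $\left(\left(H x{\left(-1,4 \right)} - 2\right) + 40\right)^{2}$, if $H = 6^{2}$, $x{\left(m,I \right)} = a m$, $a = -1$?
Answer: $5476$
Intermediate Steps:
$x{\left(m,I \right)} = - m$
$H = 36$
$\left(\left(H x{\left(-1,4 \right)} - 2\right) + 40\right)^{2} = \left(\left(36 \left(\left(-1\right) \left(-1\right)\right) - 2\right) + 40\right)^{2} = \left(\left(36 \cdot 1 - 2\right) + 40\right)^{2} = \left(\left(36 - 2\right) + 40\right)^{2} = \left(34 + 40\right)^{2} = 74^{2} = 5476$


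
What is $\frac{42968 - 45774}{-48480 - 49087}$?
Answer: $\frac{2806}{97567} \approx 0.02876$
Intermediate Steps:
$\frac{42968 - 45774}{-48480 - 49087} = - \frac{2806}{-97567} = \left(-2806\right) \left(- \frac{1}{97567}\right) = \frac{2806}{97567}$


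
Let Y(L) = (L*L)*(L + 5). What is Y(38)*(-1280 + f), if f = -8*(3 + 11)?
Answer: -86432064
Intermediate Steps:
Y(L) = L**2*(5 + L)
f = -112 (f = -8*14 = -112)
Y(38)*(-1280 + f) = (38**2*(5 + 38))*(-1280 - 112) = (1444*43)*(-1392) = 62092*(-1392) = -86432064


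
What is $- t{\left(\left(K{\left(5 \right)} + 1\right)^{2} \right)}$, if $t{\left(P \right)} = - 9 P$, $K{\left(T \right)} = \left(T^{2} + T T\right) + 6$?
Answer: $29241$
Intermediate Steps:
$K{\left(T \right)} = 6 + 2 T^{2}$ ($K{\left(T \right)} = \left(T^{2} + T^{2}\right) + 6 = 2 T^{2} + 6 = 6 + 2 T^{2}$)
$- t{\left(\left(K{\left(5 \right)} + 1\right)^{2} \right)} = - \left(-9\right) \left(\left(6 + 2 \cdot 5^{2}\right) + 1\right)^{2} = - \left(-9\right) \left(\left(6 + 2 \cdot 25\right) + 1\right)^{2} = - \left(-9\right) \left(\left(6 + 50\right) + 1\right)^{2} = - \left(-9\right) \left(56 + 1\right)^{2} = - \left(-9\right) 57^{2} = - \left(-9\right) 3249 = \left(-1\right) \left(-29241\right) = 29241$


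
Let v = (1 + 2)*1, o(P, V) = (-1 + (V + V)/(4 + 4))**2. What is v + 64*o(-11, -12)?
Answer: 1027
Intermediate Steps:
o(P, V) = (-1 + V/4)**2 (o(P, V) = (-1 + (2*V)/8)**2 = (-1 + (2*V)*(1/8))**2 = (-1 + V/4)**2)
v = 3 (v = 3*1 = 3)
v + 64*o(-11, -12) = 3 + 64*((-4 - 12)**2/16) = 3 + 64*((1/16)*(-16)**2) = 3 + 64*((1/16)*256) = 3 + 64*16 = 3 + 1024 = 1027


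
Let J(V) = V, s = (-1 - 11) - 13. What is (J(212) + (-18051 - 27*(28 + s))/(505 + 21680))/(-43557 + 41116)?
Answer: -1561696/18051195 ≈ -0.086515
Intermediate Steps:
s = -25 (s = -12 - 13 = -25)
(J(212) + (-18051 - 27*(28 + s))/(505 + 21680))/(-43557 + 41116) = (212 + (-18051 - 27*(28 - 25))/(505 + 21680))/(-43557 + 41116) = (212 + (-18051 - 27*3)/22185)/(-2441) = (212 + (-18051 - 81)*(1/22185))*(-1/2441) = (212 - 18132*1/22185)*(-1/2441) = (212 - 6044/7395)*(-1/2441) = (1561696/7395)*(-1/2441) = -1561696/18051195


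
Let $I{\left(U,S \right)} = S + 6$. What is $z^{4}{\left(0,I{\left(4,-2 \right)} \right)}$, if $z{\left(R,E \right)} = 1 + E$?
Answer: $625$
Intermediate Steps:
$I{\left(U,S \right)} = 6 + S$
$z^{4}{\left(0,I{\left(4,-2 \right)} \right)} = \left(1 + \left(6 - 2\right)\right)^{4} = \left(1 + 4\right)^{4} = 5^{4} = 625$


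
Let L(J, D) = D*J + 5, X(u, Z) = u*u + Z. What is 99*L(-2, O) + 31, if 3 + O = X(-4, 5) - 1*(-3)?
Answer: -3632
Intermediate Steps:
X(u, Z) = Z + u² (X(u, Z) = u² + Z = Z + u²)
O = 21 (O = -3 + ((5 + (-4)²) - 1*(-3)) = -3 + ((5 + 16) + 3) = -3 + (21 + 3) = -3 + 24 = 21)
L(J, D) = 5 + D*J
99*L(-2, O) + 31 = 99*(5 + 21*(-2)) + 31 = 99*(5 - 42) + 31 = 99*(-37) + 31 = -3663 + 31 = -3632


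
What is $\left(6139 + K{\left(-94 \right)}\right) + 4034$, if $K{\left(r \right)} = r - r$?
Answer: $10173$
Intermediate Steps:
$K{\left(r \right)} = 0$
$\left(6139 + K{\left(-94 \right)}\right) + 4034 = \left(6139 + 0\right) + 4034 = 6139 + 4034 = 10173$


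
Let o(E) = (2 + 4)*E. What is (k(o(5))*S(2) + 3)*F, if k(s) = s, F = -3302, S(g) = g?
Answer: -208026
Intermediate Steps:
o(E) = 6*E
(k(o(5))*S(2) + 3)*F = ((6*5)*2 + 3)*(-3302) = (30*2 + 3)*(-3302) = (60 + 3)*(-3302) = 63*(-3302) = -208026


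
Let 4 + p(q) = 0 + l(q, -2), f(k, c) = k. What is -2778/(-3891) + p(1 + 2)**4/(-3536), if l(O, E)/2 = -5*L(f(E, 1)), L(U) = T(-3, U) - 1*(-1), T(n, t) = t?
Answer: 99589/286637 ≈ 0.34744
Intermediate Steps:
L(U) = 1 + U (L(U) = U - 1*(-1) = U + 1 = 1 + U)
l(O, E) = -10 - 10*E (l(O, E) = 2*(-5*(1 + E)) = 2*(-5 - 5*E) = -10 - 10*E)
p(q) = 6 (p(q) = -4 + (0 + (-10 - 10*(-2))) = -4 + (0 + (-10 + 20)) = -4 + (0 + 10) = -4 + 10 = 6)
-2778/(-3891) + p(1 + 2)**4/(-3536) = -2778/(-3891) + 6**4/(-3536) = -2778*(-1/3891) + 1296*(-1/3536) = 926/1297 - 81/221 = 99589/286637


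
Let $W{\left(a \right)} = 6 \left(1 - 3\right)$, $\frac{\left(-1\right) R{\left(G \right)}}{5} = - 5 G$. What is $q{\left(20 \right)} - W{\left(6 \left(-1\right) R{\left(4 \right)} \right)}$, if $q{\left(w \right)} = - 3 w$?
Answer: $-48$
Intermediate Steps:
$R{\left(G \right)} = 25 G$ ($R{\left(G \right)} = - 5 \left(- 5 G\right) = 25 G$)
$W{\left(a \right)} = -12$ ($W{\left(a \right)} = 6 \left(-2\right) = -12$)
$q{\left(20 \right)} - W{\left(6 \left(-1\right) R{\left(4 \right)} \right)} = \left(-3\right) 20 - -12 = -60 + 12 = -48$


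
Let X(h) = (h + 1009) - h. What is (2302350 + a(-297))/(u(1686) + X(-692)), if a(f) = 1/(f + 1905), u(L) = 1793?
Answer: 3702178801/4505616 ≈ 821.68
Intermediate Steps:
a(f) = 1/(1905 + f)
X(h) = 1009 (X(h) = (1009 + h) - h = 1009)
(2302350 + a(-297))/(u(1686) + X(-692)) = (2302350 + 1/(1905 - 297))/(1793 + 1009) = (2302350 + 1/1608)/2802 = (2302350 + 1/1608)*(1/2802) = (3702178801/1608)*(1/2802) = 3702178801/4505616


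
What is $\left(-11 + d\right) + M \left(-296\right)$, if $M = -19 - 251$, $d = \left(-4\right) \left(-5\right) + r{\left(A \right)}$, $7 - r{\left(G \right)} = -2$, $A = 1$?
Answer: $79938$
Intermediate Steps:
$r{\left(G \right)} = 9$ ($r{\left(G \right)} = 7 - -2 = 7 + 2 = 9$)
$d = 29$ ($d = \left(-4\right) \left(-5\right) + 9 = 20 + 9 = 29$)
$M = -270$
$\left(-11 + d\right) + M \left(-296\right) = \left(-11 + 29\right) - -79920 = 18 + 79920 = 79938$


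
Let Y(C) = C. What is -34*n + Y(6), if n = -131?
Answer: 4460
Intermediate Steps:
-34*n + Y(6) = -34*(-131) + 6 = 4454 + 6 = 4460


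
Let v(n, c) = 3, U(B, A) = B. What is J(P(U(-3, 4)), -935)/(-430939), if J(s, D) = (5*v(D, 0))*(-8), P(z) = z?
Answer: 120/430939 ≈ 0.00027846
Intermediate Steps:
J(s, D) = -120 (J(s, D) = (5*3)*(-8) = 15*(-8) = -120)
J(P(U(-3, 4)), -935)/(-430939) = -120/(-430939) = -120*(-1/430939) = 120/430939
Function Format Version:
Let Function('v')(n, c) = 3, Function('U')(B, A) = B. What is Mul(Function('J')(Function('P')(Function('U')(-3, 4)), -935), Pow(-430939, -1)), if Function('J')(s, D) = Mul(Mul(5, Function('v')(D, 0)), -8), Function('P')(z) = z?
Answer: Rational(120, 430939) ≈ 0.00027846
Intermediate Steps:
Function('J')(s, D) = -120 (Function('J')(s, D) = Mul(Mul(5, 3), -8) = Mul(15, -8) = -120)
Mul(Function('J')(Function('P')(Function('U')(-3, 4)), -935), Pow(-430939, -1)) = Mul(-120, Pow(-430939, -1)) = Mul(-120, Rational(-1, 430939)) = Rational(120, 430939)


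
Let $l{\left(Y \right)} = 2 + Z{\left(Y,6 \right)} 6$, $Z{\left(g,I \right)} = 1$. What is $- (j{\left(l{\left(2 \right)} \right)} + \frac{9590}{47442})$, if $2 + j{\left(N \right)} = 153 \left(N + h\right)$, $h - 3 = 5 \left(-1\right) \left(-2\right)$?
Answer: $- \frac{76172926}{23721} \approx -3211.2$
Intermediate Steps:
$h = 13$ ($h = 3 + 5 \left(-1\right) \left(-2\right) = 3 - -10 = 3 + 10 = 13$)
$l{\left(Y \right)} = 8$ ($l{\left(Y \right)} = 2 + 1 \cdot 6 = 2 + 6 = 8$)
$j{\left(N \right)} = 1987 + 153 N$ ($j{\left(N \right)} = -2 + 153 \left(N + 13\right) = -2 + 153 \left(13 + N\right) = -2 + \left(1989 + 153 N\right) = 1987 + 153 N$)
$- (j{\left(l{\left(2 \right)} \right)} + \frac{9590}{47442}) = - (\left(1987 + 153 \cdot 8\right) + \frac{9590}{47442}) = - (\left(1987 + 1224\right) + 9590 \cdot \frac{1}{47442}) = - (3211 + \frac{4795}{23721}) = \left(-1\right) \frac{76172926}{23721} = - \frac{76172926}{23721}$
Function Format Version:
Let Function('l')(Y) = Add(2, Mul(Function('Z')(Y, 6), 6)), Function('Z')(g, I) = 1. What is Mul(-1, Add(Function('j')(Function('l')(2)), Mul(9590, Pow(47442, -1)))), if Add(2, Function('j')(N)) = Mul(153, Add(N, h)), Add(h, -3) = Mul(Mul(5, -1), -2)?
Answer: Rational(-76172926, 23721) ≈ -3211.2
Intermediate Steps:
h = 13 (h = Add(3, Mul(Mul(5, -1), -2)) = Add(3, Mul(-5, -2)) = Add(3, 10) = 13)
Function('l')(Y) = 8 (Function('l')(Y) = Add(2, Mul(1, 6)) = Add(2, 6) = 8)
Function('j')(N) = Add(1987, Mul(153, N)) (Function('j')(N) = Add(-2, Mul(153, Add(N, 13))) = Add(-2, Mul(153, Add(13, N))) = Add(-2, Add(1989, Mul(153, N))) = Add(1987, Mul(153, N)))
Mul(-1, Add(Function('j')(Function('l')(2)), Mul(9590, Pow(47442, -1)))) = Mul(-1, Add(Add(1987, Mul(153, 8)), Mul(9590, Pow(47442, -1)))) = Mul(-1, Add(Add(1987, 1224), Mul(9590, Rational(1, 47442)))) = Mul(-1, Add(3211, Rational(4795, 23721))) = Mul(-1, Rational(76172926, 23721)) = Rational(-76172926, 23721)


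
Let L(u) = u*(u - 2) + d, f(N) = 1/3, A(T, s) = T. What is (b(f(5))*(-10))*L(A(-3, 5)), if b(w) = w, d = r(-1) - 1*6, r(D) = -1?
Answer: -80/3 ≈ -26.667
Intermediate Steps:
f(N) = ⅓
d = -7 (d = -1 - 1*6 = -1 - 6 = -7)
L(u) = -7 + u*(-2 + u) (L(u) = u*(u - 2) - 7 = u*(-2 + u) - 7 = -7 + u*(-2 + u))
(b(f(5))*(-10))*L(A(-3, 5)) = ((⅓)*(-10))*(-7 + (-3)² - 2*(-3)) = -10*(-7 + 9 + 6)/3 = -10/3*8 = -80/3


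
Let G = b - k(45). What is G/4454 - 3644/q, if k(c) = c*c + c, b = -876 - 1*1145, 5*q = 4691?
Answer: -100342761/20893714 ≈ -4.8025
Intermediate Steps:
q = 4691/5 (q = (⅕)*4691 = 4691/5 ≈ 938.20)
b = -2021 (b = -876 - 1145 = -2021)
k(c) = c + c² (k(c) = c² + c = c + c²)
G = -4091 (G = -2021 - 45*(1 + 45) = -2021 - 45*46 = -2021 - 1*2070 = -2021 - 2070 = -4091)
G/4454 - 3644/q = -4091/4454 - 3644/4691/5 = -4091*1/4454 - 3644*5/4691 = -4091/4454 - 18220/4691 = -100342761/20893714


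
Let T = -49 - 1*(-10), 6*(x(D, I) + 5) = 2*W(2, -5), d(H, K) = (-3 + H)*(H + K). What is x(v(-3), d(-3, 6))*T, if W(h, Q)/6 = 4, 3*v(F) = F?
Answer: -117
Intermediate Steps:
v(F) = F/3
W(h, Q) = 24 (W(h, Q) = 6*4 = 24)
x(D, I) = 3 (x(D, I) = -5 + (2*24)/6 = -5 + (⅙)*48 = -5 + 8 = 3)
T = -39 (T = -49 + 10 = -39)
x(v(-3), d(-3, 6))*T = 3*(-39) = -117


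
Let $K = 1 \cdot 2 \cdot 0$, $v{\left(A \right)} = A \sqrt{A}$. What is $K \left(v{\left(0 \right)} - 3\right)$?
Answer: $0$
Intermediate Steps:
$v{\left(A \right)} = A^{\frac{3}{2}}$
$K = 0$ ($K = 2 \cdot 0 = 0$)
$K \left(v{\left(0 \right)} - 3\right) = 0 \left(0^{\frac{3}{2}} - 3\right) = 0 \left(0 - 3\right) = 0 \left(-3\right) = 0$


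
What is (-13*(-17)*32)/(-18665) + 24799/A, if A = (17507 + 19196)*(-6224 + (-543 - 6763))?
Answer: -702471719563/1853776405470 ≈ -0.37894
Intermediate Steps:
A = -496591590 (A = 36703*(-6224 - 7306) = 36703*(-13530) = -496591590)
(-13*(-17)*32)/(-18665) + 24799/A = (-13*(-17)*32)/(-18665) + 24799/(-496591590) = (221*32)*(-1/18665) + 24799*(-1/496591590) = 7072*(-1/18665) - 24799/496591590 = -7072/18665 - 24799/496591590 = -702471719563/1853776405470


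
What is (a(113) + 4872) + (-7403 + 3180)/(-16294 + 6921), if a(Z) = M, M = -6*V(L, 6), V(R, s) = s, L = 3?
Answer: 440117/91 ≈ 4836.5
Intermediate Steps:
M = -36 (M = -6*6 = -36)
a(Z) = -36
(a(113) + 4872) + (-7403 + 3180)/(-16294 + 6921) = (-36 + 4872) + (-7403 + 3180)/(-16294 + 6921) = 4836 - 4223/(-9373) = 4836 - 4223*(-1/9373) = 4836 + 41/91 = 440117/91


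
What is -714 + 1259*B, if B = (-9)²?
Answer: 101265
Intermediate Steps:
B = 81
-714 + 1259*B = -714 + 1259*81 = -714 + 101979 = 101265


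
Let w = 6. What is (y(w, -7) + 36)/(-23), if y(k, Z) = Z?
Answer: -29/23 ≈ -1.2609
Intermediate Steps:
(y(w, -7) + 36)/(-23) = (-7 + 36)/(-23) = -1/23*29 = -29/23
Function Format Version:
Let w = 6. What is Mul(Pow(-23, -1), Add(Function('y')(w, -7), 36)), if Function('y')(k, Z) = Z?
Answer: Rational(-29, 23) ≈ -1.2609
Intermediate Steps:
Mul(Pow(-23, -1), Add(Function('y')(w, -7), 36)) = Mul(Pow(-23, -1), Add(-7, 36)) = Mul(Rational(-1, 23), 29) = Rational(-29, 23)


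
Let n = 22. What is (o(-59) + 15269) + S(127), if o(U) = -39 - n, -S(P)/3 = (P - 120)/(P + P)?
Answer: 3862811/254 ≈ 15208.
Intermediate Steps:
S(P) = -3*(-120 + P)/(2*P) (S(P) = -3*(P - 120)/(P + P) = -3*(-120 + P)/(2*P))
o(U) = -61 (o(U) = -39 - 1*22 = -39 - 22 = -61)
(o(-59) + 15269) + S(127) = (-61 + 15269) + (-3/2 + 180/127) = 15208 + (-3/2 + 180*(1/127)) = 15208 + (-3/2 + 180/127) = 15208 - 21/254 = 3862811/254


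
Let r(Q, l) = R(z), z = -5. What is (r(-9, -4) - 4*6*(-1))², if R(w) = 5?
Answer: 841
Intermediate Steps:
r(Q, l) = 5
(r(-9, -4) - 4*6*(-1))² = (5 - 4*6*(-1))² = (5 - 24*(-1))² = (5 + 24)² = 29² = 841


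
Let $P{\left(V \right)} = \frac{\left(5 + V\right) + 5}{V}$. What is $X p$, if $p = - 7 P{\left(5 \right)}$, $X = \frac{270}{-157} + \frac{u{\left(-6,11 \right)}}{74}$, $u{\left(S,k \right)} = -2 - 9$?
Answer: $\frac{455847}{11618} \approx 39.236$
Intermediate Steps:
$P{\left(V \right)} = \frac{10 + V}{V}$
$u{\left(S,k \right)} = -11$ ($u{\left(S,k \right)} = -2 - 9 = -11$)
$X = - \frac{21707}{11618}$ ($X = \frac{270}{-157} - \frac{11}{74} = 270 \left(- \frac{1}{157}\right) - \frac{11}{74} = - \frac{270}{157} - \frac{11}{74} = - \frac{21707}{11618} \approx -1.8684$)
$p = -21$ ($p = - 7 \frac{10 + 5}{5} = - 7 \cdot \frac{1}{5} \cdot 15 = \left(-7\right) 3 = -21$)
$X p = \left(- \frac{21707}{11618}\right) \left(-21\right) = \frac{455847}{11618}$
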